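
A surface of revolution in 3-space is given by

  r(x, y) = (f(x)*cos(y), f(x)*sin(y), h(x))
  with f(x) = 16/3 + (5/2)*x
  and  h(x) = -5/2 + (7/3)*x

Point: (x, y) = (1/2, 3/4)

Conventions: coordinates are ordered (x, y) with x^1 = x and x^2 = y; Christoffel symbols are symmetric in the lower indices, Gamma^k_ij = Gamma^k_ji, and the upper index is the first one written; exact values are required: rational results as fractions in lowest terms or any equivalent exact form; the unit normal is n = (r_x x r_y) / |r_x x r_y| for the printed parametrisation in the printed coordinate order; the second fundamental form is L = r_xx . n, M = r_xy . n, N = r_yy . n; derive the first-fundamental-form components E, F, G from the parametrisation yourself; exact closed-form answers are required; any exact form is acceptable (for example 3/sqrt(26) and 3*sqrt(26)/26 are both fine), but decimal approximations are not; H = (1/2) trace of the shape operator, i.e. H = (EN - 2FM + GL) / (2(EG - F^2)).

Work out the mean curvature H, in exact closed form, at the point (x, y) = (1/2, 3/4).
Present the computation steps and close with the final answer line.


f = 79/12, f' = 5/2, f'' = 0, h' = 7/3, h'' = 0
E = 421/36, F = 0, G = 6241/144; answer radicand W^2 = 421/36
unnormalised second-form numerators: l = 0, m = 0, n = 553/36; L = l/sqrt(421/36), and similarly M = m/sqrt(W^2), N = n/sqrt(W^2)
H = (E*n - 2*F*m + G*l) / (2*(EG - F^2)*sqrt(W^2)); E*n - 2*F*m + G*l = 232813/1296, EG - F^2 = 2627461/5184, so H = (14/79)/sqrt(421/36)

Answer: H = 84*sqrt(421)/33259


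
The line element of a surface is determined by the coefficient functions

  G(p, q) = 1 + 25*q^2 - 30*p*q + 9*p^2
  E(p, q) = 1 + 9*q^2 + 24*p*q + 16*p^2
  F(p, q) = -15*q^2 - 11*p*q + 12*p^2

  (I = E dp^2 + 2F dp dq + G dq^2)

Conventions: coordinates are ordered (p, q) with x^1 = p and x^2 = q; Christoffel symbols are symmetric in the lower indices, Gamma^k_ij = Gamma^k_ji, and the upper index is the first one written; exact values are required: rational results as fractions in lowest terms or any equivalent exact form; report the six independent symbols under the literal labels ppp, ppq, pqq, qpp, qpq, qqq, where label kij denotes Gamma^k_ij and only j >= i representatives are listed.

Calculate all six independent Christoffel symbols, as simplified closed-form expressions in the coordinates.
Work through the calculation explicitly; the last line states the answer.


E = 1 + 9*q^2 + 24*p*q + 16*p^2; F = -15*q^2 - 11*p*q + 12*p^2; G = 1 + 25*q^2 - 30*p*q + 9*p^2
Gamma^k_ij = (1/2) g^{kl} (d_i g_jl + d_j g_il - d_l g_ij), with g^inv = (1/(EG-F^2)) [[G, -F], [-F, E]]
first partials: E_p = 24*q + 32*p, E_q = 18*q + 24*p, F_p = -11*q + 24*p, F_q = -30*q - 11*p, G_p = -30*q + 18*p, G_q = 50*q - 30*p
D = EG - F^2 = 1 + 34*q^2 - 6*p*q + 25*p^2
expanded: Gamma^p_pp = (G E_p - 2F F_p + F E_q)/(2D), Gamma^p_pq = (G E_q - F G_p)/(2D), Gamma^p_qq = (2G F_q - G G_p - F G_q)/(2D), Gamma^q_pp = (2E F_p - E E_q - F E_p)/(2D), Gamma^q_pq = (E G_p - F E_q)/(2D), Gamma^q_qq = (E G_q - 2F F_q + F G_p)/(2D); substitute and cancel common factors

Answer: Gamma_ppp = (16*p + 12*q)/(25*p^2 - 6*p*q + 34*q^2 + 1), Gamma_ppq = (12*p + 9*q)/(25*p^2 - 6*p*q + 34*q^2 + 1), Gamma_pqq = (-20*p - 15*q)/(25*p^2 - 6*p*q + 34*q^2 + 1), Gamma_qpp = (12*p - 20*q)/(25*p^2 - 6*p*q + 34*q^2 + 1), Gamma_qpq = (9*p - 15*q)/(25*p^2 - 6*p*q + 34*q^2 + 1), Gamma_qqq = (-15*p + 25*q)/(25*p^2 - 6*p*q + 34*q^2 + 1)


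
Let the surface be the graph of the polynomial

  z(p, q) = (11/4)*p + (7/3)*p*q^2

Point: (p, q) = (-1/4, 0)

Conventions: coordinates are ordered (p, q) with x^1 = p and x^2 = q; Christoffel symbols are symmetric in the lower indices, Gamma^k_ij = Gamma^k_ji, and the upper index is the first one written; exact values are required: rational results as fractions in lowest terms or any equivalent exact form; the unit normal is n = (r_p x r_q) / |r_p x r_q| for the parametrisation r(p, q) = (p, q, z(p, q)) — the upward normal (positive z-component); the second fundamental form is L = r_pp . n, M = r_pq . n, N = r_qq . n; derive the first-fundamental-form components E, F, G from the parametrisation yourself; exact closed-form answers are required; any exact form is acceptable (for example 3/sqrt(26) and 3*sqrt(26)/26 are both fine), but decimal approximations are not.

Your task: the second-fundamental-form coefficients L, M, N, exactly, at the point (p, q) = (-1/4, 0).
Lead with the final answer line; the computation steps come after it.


Answer: L = 0, M = 0, N = -14*sqrt(137)/411

z_p = 11/4, z_q = 0, z_pp = 0, z_pq = 0, z_qq = -7/6
E = 137/16, F = 0, G = 1; answer radicand W^2 = 137/16
unnormalised second-form numerators: l = 0, m = 0, n = -7/6; L = l/sqrt(137/16), and similarly M = m/sqrt(W^2), N = n/sqrt(W^2)


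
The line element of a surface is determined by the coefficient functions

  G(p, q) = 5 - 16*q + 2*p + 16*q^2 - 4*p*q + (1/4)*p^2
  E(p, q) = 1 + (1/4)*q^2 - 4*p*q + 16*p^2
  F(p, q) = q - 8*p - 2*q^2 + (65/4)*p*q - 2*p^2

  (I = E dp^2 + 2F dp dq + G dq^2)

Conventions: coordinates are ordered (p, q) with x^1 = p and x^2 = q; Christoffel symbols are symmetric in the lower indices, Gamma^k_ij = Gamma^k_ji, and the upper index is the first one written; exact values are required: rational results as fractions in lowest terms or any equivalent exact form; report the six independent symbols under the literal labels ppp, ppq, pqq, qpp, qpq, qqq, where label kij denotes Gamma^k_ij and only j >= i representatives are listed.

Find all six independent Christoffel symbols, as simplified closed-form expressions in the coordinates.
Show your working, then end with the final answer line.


E = 1 + (1/4)*q^2 - 4*p*q + 16*p^2; F = q - 8*p - 2*q^2 + (65/4)*p*q - 2*p^2; G = 5 - 16*q + 2*p + 16*q^2 - 4*p*q + (1/4)*p^2
Gamma^k_ij = (1/2) g^{kl} (d_i g_jl + d_j g_il - d_l g_ij), with g^inv = (1/(EG-F^2)) [[G, -F], [-F, E]]
first partials: E_p = -4*q + 32*p, E_q = (1/2)*q - 4*p, F_p = -8 + (65/4)*q - 4*p, F_q = 1 - 4*q + (65/4)*p, G_p = 2 - 4*q + (1/2)*p, G_q = -16 + 32*q - 4*p
D = EG - F^2 = 5 - 16*q + 2*p + (65/4)*q^2 - 8*p*q + (65/4)*p^2
expanded: Gamma^p_pp = (G E_p - 2F F_p + F E_q)/(2D), Gamma^p_pq = (G E_q - F G_p)/(2D), Gamma^p_qq = (2G F_q - G G_p - F G_q)/(2D), Gamma^q_pp = (2E F_p - E E_q - F E_p)/(2D), Gamma^q_pq = (E G_p - F E_q)/(2D), Gamma^q_qq = (E G_q - 2F F_q + F G_p)/(2D); substitute and cancel common factors

Answer: Gamma_ppp = (64*p - 8*q)/(65*p^2 - 32*p*q + 8*p + 65*q^2 - 64*q + 20), Gamma_ppq = (-8*p + q)/(65*p^2 - 32*p*q + 8*p + 65*q^2 - 64*q + 20), Gamma_pqq = (64*p - 8*q)/(65*p^2 - 32*p*q + 8*p + 65*q^2 - 64*q + 20), Gamma_qpp = (-8*p + 64*q - 32)/(65*p^2 - 32*p*q + 8*p + 65*q^2 - 64*q + 20), Gamma_qpq = (p - 8*q + 4)/(65*p^2 - 32*p*q + 8*p + 65*q^2 - 64*q + 20), Gamma_qqq = (-8*p + 64*q - 32)/(65*p^2 - 32*p*q + 8*p + 65*q^2 - 64*q + 20)


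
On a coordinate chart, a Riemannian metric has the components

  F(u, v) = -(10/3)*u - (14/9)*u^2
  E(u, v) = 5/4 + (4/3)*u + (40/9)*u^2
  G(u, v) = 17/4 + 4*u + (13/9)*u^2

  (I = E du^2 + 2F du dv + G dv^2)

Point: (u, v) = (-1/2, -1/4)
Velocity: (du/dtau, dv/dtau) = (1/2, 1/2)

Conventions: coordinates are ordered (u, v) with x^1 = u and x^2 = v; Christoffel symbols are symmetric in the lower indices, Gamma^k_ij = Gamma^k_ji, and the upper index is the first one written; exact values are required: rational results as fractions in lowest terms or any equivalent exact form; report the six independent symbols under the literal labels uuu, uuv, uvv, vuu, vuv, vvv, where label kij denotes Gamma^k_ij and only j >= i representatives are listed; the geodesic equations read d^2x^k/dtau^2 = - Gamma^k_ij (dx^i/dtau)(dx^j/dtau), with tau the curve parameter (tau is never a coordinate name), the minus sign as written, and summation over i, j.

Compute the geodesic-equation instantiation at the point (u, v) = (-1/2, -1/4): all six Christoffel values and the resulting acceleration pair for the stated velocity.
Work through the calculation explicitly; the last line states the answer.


E = 61/36, F = 23/18, G = 47/18 at the point
E_u = -28/9, E_v = 0, F_u = -16/9, F_v = 0, G_u = 23/9, G_v = 0
EG - F^2 = 67/24;  g^inv = (24/67) * [[47/18, -23/18], [-23/18, 61/36]]
first-kind symbols [ij,l] = (1/2)(d_i g_jl + d_j g_il - d_l g_ij): [uu,u] = E_u/2 = -14/9, [uu,v] = F_u - E_v/2 = -16/9, [uv,u] = E_v/2 = 0, [uv,v] = G_u/2 = 23/18, [vv,u] = F_v - G_u/2 = -23/18, [vv,v] = G_v/2 = 0
Gamma^u_ij = (G*[ij,u] - F*[ij,v])/(EG - F^2), Gamma^v_ij = (E*[ij,v] - F*[ij,u])/(EG - F^2)
Gamma_uuu = -1160/1809, Gamma_uuv = -1058/1809, Gamma_uvv = -2162/1809, Gamma_vuu = -664/1809, Gamma_vuv = 1403/1809, Gamma_vvv = 1058/1809
d^2u/dtau^2 = -(Gamma_uuu*(1/2)^2 + 2*Gamma_uuv*(1/2)*(1/2) + Gamma_uvv*(1/2)^2) = 2719/3618
d^2v/dtau^2 = -(Gamma_vuu*(1/2)^2 + 2*Gamma_vuv*(1/2)*(1/2) + Gamma_vvv*(1/2)^2) = -800/1809

Answer: Gamma_uuu = -1160/1809, Gamma_uuv = -1058/1809, Gamma_uvv = -2162/1809, Gamma_vuu = -664/1809, Gamma_vuv = 1403/1809, Gamma_vvv = 1058/1809; accelerations (d^2u/dtau^2, d^2v/dtau^2) = (2719/3618, -800/1809)


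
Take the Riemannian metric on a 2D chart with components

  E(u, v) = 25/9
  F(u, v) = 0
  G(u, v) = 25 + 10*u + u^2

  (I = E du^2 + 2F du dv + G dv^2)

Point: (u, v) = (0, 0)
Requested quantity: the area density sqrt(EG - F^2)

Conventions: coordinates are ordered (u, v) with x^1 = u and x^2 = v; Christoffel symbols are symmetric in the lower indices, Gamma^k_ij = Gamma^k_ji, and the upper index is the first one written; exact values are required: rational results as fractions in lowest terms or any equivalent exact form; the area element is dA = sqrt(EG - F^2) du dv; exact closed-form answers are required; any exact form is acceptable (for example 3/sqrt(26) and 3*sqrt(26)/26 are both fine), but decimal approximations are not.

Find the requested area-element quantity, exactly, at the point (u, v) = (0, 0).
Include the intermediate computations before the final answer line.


E = 25/9, F = 0, G = 25; EG - F^2 = 625/9

Answer: sqrt(EG - F^2) = 25/3


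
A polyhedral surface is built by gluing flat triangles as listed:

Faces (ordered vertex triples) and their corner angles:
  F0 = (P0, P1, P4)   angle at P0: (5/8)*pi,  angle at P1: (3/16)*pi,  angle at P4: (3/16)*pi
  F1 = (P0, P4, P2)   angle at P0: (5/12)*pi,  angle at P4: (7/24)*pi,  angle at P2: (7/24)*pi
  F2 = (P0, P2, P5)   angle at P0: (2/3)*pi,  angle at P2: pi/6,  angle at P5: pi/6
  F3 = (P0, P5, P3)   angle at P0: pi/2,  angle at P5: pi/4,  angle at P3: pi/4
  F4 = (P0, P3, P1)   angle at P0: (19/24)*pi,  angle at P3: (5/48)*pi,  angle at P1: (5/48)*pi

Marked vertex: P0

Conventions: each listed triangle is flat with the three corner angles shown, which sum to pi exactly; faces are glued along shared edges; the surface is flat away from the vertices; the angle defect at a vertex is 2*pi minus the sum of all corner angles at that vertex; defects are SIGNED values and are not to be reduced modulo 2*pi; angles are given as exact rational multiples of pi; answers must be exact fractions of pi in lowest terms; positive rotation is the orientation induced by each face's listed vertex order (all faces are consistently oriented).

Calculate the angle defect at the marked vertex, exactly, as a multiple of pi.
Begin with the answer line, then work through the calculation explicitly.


Answer: defect(P0) = -pi

Sum of corner angles at P0: 3*pi
defect = 2*pi - 3*pi


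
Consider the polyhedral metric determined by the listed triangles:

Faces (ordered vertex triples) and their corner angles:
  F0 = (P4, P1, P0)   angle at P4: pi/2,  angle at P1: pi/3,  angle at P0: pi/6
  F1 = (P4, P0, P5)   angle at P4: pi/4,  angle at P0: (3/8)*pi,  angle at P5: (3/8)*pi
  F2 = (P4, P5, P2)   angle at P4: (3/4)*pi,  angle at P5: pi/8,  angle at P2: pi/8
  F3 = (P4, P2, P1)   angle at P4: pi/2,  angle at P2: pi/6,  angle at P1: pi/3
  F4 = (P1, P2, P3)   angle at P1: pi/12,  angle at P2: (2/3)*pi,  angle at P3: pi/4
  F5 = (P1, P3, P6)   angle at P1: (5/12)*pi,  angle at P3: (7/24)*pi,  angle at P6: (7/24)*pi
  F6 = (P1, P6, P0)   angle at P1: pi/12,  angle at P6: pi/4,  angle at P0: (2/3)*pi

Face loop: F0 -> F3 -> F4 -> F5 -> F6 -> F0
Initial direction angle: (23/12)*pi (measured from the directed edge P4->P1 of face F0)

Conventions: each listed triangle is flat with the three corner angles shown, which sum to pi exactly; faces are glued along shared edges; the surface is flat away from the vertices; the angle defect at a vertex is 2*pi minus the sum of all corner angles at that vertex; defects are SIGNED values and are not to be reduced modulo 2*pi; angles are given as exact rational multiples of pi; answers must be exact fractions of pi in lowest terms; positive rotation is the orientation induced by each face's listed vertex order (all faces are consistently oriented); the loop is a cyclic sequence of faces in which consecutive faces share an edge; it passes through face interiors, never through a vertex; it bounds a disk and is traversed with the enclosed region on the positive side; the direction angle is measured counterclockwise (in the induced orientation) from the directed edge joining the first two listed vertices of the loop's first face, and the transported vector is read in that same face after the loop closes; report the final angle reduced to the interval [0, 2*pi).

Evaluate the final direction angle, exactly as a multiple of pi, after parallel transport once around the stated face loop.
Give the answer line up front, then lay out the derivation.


Answer: final direction angle = (2/3)*pi

enclosed vertex P1: corner angles sum to (5/4)*pi, defect = 2*pi - (5/4)*pi = (3/4)*pi
adding the enclosed defects to the starting angle (mod 2*pi, induced orientation) gives the holonomy
final angle = (23/12)*pi + (3/4)*pi = (2/3)*pi (mod 2*pi)


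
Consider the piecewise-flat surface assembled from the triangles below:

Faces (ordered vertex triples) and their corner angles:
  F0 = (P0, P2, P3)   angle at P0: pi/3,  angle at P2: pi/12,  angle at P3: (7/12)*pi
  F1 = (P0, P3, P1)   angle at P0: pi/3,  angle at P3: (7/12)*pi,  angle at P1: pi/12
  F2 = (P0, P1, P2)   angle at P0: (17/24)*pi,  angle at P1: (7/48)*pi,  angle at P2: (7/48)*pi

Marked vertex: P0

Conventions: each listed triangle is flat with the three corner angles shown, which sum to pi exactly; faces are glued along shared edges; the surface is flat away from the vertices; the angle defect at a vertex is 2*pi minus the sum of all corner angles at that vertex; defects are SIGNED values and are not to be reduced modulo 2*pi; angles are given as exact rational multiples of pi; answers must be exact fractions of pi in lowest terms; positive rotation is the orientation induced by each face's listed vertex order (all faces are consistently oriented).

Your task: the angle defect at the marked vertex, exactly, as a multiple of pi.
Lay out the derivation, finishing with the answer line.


Sum of corner angles at P0: (11/8)*pi
defect = 2*pi - (11/8)*pi

Answer: defect(P0) = (5/8)*pi


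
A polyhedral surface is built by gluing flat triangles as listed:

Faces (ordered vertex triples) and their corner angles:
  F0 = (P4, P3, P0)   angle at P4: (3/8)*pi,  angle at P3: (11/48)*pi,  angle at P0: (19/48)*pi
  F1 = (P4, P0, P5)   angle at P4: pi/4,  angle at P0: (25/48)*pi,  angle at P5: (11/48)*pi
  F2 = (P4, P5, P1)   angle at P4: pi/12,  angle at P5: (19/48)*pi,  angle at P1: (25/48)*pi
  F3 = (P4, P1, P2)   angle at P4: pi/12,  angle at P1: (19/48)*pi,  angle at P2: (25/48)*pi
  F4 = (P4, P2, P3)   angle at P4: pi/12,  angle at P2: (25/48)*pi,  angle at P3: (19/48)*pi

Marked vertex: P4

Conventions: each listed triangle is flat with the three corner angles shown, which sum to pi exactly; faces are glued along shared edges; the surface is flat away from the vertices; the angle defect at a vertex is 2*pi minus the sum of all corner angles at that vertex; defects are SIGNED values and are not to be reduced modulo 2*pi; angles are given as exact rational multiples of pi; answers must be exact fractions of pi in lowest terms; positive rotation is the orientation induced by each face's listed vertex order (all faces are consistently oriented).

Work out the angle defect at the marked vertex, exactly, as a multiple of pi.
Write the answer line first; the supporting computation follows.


Answer: defect(P4) = (9/8)*pi

Sum of corner angles at P4: (7/8)*pi
defect = 2*pi - (7/8)*pi


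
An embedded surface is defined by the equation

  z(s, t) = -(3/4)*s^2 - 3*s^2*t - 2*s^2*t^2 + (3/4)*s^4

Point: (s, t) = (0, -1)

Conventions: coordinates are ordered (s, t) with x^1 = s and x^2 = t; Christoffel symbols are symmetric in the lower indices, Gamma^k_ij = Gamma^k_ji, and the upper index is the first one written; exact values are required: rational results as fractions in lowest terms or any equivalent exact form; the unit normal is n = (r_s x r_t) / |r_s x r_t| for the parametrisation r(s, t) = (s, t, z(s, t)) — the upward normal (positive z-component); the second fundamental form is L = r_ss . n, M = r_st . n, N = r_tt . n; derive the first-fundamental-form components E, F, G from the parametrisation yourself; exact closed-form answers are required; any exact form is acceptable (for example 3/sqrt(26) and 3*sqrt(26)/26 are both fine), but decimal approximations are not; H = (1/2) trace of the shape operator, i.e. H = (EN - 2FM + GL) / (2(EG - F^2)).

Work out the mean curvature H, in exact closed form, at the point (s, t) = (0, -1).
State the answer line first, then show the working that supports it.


Answer: H = 1/4

z_s = 0, z_t = 0, z_ss = 1/2, z_st = 0, z_tt = 0
E = 1, F = 0, G = 1; answer radicand W^2 = 1
unnormalised second-form numerators: l = 1/2, m = 0, n = 0; L = l/sqrt(1), and similarly M = m/sqrt(W^2), N = n/sqrt(W^2)
H = (E*n - 2*F*m + G*l) / (2*(EG - F^2)*sqrt(W^2)); E*n - 2*F*m + G*l = 1/2, EG - F^2 = 1, so H = (1/4)/sqrt(1)


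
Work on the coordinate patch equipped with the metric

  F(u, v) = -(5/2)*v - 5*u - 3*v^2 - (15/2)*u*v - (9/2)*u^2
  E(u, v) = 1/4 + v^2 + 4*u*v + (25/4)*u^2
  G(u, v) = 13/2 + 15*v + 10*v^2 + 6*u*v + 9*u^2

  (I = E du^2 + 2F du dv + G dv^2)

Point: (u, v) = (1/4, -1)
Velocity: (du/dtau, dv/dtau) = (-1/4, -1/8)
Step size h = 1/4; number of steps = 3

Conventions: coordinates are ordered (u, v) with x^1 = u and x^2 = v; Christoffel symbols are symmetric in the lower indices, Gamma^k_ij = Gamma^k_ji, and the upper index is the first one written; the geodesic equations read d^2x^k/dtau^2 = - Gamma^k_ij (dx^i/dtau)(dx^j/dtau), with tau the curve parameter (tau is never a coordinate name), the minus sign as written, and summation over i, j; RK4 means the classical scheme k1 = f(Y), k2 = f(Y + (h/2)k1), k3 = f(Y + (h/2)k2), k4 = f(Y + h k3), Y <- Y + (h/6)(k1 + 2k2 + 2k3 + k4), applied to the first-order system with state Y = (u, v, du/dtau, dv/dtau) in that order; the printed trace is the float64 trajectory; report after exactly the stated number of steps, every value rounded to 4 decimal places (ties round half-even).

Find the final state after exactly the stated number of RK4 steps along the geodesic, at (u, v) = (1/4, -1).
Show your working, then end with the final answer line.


f(Y) = (du/dtau, dv/dtau, -Gamma^u_ij Y'^i Y'^j, -Gamma^v_ij Y'^i Y'^j) with the Gammas evaluated at the stage position; h = 0.250000; intermediate values shown to 6 dp
step 0: u = 0.2500, v = -1.0000, du/dtau = -0.2500, dv/dtau = -0.1250
step 1:
  k1: at (u, v) = (0.250000, -1.000000), (du/dtau, dv/dtau) = (-0.250000, -0.125000); Gamma_uuu = -0.383721, Gamma_uuv = -1.186047, Gamma_uvv = 3.162791, Gamma_vuu = 1.226744, Gamma_vuv = -1.662791, Gamma_vvv = -2.232558; k1 = (-0.250000, -0.125000, 0.048692, 0.062137)
  k2: at (u, v) = (0.218750, -1.015625), (du/dtau, dv/dtau) = (-0.243914, -0.117233); Gamma_uuu = -0.481967, Gamma_uuv = -1.409036, Gamma_uvv = 3.859390, Gamma_vuu = 1.667618, Gamma_vuv = -2.001489, Gamma_vvv = -1.820797; k2 = (-0.243914, -0.117233, 0.056214, 0.040275)
  k3: at (u, v) = (0.219511, -1.014654), (du/dtau, dv/dtau) = (-0.242973, -0.119966); Gamma_uuu = -0.482168, Gamma_uuv = -1.401343, Gamma_uvv = 3.842232, Gamma_vuu = 1.658202, Gamma_vuv = -1.996138, Gamma_vvv = -1.836514; k3 = (-0.242973, -0.119966, 0.054863, 0.044906)
  k4: at (u, v) = (0.189257, -1.029991), (du/dtau, dv/dtau) = (-0.236284, -0.113774); Gamma_uuu = -0.525631, Gamma_uuv = -1.603252, Gamma_uvv = 4.365042, Gamma_vuu = 1.897267, Gamma_vuv = -2.208288, Gamma_vvv = -1.388645; k4 = (-0.236284, -0.113774, 0.059043, 0.030781)
  Y <- Y + (h/6)(k1 + 2k2 + 2k3 + k4): u = 0.1892, v = -1.0297, du/dtau = -0.2363, dv/dtau = -0.1140
step 2:
  k1: at (u, v) = (0.189164, -1.029715), (du/dtau, dv/dtau) = (-0.236255, -0.114030); Gamma_uuu = -0.526940, Gamma_uuv = -1.602460, Gamma_uvv = 4.365441, Gamma_vuu = 1.897845, Gamma_vuv = -2.209655, Gamma_vvv = -1.389978; k1 = (-0.236255, -0.114030, 0.058990, 0.031200)
  k2: at (u, v) = (0.159632, -1.043969), (du/dtau, dv/dtau) = (-0.228881, -0.110130); Gamma_uuu = -0.530731, Gamma_uuv = -1.778293, Gamma_uvv = 4.747330, Gamma_vuu = 2.009621, Gamma_vuv = -2.342487, Gamma_vvv = -0.959220; k2 = (-0.228881, -0.110130, 0.059874, 0.024450)
  k3: at (u, v) = (0.160554, -1.043482), (du/dtau, dv/dtau) = (-0.228770, -0.110974); Gamma_uuu = -0.531285, Gamma_uuv = -1.772930, Gamma_uvv = 4.736940, Gamma_vuu = 2.007500, Gamma_vuv = -2.339312, Gamma_vvv = -0.972688; k3 = (-0.228770, -0.110974, 0.059490, 0.025693)
  k4: at (u, v) = (0.131972, -1.057459), (du/dtau, dv/dtau) = (-0.221382, -0.107607); Gamma_uuu = -0.507383, Gamma_uuv = -1.924342, Gamma_uvv = 5.013087, Gamma_vuu = 2.046490, Gamma_vuv = -2.421046, Gamma_vvv = -0.579511; k4 = (-0.221382, -0.107607, 0.058503, 0.021761)
  Y <- Y + (h/6)(k1 + 2k2 + 2k3 + k4): u = 0.1320, v = -1.0574, du/dtau = -0.2214, dv/dtau = -0.1076
step 3:
  k1: at (u, v) = (0.131958, -1.057376), (du/dtau, dv/dtau) = (-0.221412, -0.107645); Gamma_uuu = -0.507745, Gamma_uuv = -1.924028, Gamma_uvv = 5.012964, Gamma_vuu = 2.046672, Gamma_vuv = -2.421294, Gamma_vvv = -0.580003; k1 = (-0.221412, -0.107645, 0.058518, 0.021804)
  k2: at (u, v) = (0.104282, -1.070831), (du/dtau, dv/dtau) = (-0.214097, -0.104919); Gamma_uuu = -0.468131, Gamma_uuv = -2.049962, Gamma_uvv = 5.206319, Gamma_vuu = 2.043905, Gamma_vuv = -2.469855, Gamma_vvv = -0.235857; k2 = (-0.214097, -0.104919, 0.056243, 0.019869)
  k3: at (u, v) = (0.105196, -1.070491), (du/dtau, dv/dtau) = (-0.214382, -0.105161); Gamma_uuu = -0.469195, Gamma_uuv = -2.046551, Gamma_uvv = 5.201204, Gamma_vuu = 2.044226, Gamma_vuv = -2.468408, Gamma_vvv = -0.245900; k3 = (-0.214382, -0.105161, 0.056322, 0.020066)
  k4: at (u, v) = (0.078363, -1.083666), (du/dtau, dv/dtau) = (-0.207332, -0.102628); Gamma_uuu = -0.421406, Gamma_uuv = -2.150629, Gamma_uvv = 5.334742, Gamma_vuu = 2.019351, Gamma_vuv = -2.495522, Gamma_vvv = 0.052139; k4 = (-0.207332, -0.102628, 0.053449, 0.018846)
  Y <- Y + (h/6)(k1 + 2k2 + 2k3 + k4): u = 0.0784, v = -1.0836, du/dtau = -0.2074, dv/dtau = -0.1026

Answer: u = 0.0784, v = -1.0836, du/dtau = -0.2074, dv/dtau = -0.1026


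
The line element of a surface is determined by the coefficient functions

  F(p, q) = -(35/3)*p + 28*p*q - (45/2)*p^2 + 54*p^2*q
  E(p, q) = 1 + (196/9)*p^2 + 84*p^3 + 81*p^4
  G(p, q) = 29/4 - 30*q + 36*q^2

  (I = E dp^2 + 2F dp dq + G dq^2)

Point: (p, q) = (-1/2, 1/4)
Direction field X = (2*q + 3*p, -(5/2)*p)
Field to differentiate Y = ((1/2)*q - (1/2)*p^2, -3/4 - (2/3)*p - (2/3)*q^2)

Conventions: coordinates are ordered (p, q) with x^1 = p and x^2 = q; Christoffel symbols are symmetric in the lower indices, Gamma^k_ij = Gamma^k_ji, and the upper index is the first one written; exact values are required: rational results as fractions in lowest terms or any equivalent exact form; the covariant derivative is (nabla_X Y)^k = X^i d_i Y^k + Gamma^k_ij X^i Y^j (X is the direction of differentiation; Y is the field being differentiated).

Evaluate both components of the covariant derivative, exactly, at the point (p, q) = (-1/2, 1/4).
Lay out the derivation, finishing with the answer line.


E = 145/144, F = 1/12, G = 2 at the point
E_p = 13/18, E_q = 0, F_p = 13/3, F_q = -1/2, G_p = 0, G_q = -12
EG - F^2 = 289/144;  g^inv = (144/289) * [[2, -1/12], [-1/12, 145/144]]
first-kind symbols [ij,l] = (1/2)(d_i g_jl + d_j g_il - d_l g_ij): [pp,p] = E_p/2 = 13/36, [pp,q] = F_p - E_q/2 = 13/3, [pq,p] = E_q/2 = 0, [pq,q] = G_p/2 = 0, [qq,p] = F_q - G_p/2 = -1/2, [qq,q] = G_q/2 = -6
Gamma^p_ij = (G*[ij,p] - F*[ij,q])/(EG - F^2), Gamma^q_ij = (E*[ij,q] - F*[ij,p])/(EG - F^2)
Gamma_ppp = 52/289, Gamma_ppq = 0, Gamma_pqq = -72/289, Gamma_qpp = 624/289, Gamma_qpq = 0, Gamma_qqq = -864/289
X = (-1, 5/4), Y = (0, -11/24) at the point

Answer: (nabla_X Y)^p = 619/2312, (nabla_X Y)^q = 2269/1156


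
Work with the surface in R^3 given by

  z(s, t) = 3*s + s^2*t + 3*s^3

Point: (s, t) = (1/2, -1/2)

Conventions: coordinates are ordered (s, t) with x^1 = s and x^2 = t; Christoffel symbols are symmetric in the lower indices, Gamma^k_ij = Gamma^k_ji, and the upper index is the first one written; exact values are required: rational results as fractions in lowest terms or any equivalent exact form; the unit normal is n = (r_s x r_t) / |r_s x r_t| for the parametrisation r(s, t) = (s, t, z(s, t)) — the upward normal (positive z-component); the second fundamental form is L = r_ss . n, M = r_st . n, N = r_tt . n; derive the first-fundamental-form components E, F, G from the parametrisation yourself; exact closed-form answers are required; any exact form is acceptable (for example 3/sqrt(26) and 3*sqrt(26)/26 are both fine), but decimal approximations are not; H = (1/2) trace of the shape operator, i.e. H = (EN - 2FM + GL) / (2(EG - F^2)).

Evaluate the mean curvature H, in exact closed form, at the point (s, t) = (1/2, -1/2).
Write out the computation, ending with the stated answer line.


z_s = 19/4, z_t = 1/4, z_ss = 8, z_st = 1, z_tt = 0
E = 377/16, F = 19/16, G = 17/16; answer radicand W^2 = 189/8
unnormalised second-form numerators: l = 8, m = 1, n = 0; L = l/sqrt(189/8), and similarly M = m/sqrt(W^2), N = n/sqrt(W^2)
H = (E*n - 2*F*m + G*l) / (2*(EG - F^2)*sqrt(W^2)); E*n - 2*F*m + G*l = 49/8, EG - F^2 = 189/8, so H = (7/54)/sqrt(189/8)

Answer: H = sqrt(42)/243


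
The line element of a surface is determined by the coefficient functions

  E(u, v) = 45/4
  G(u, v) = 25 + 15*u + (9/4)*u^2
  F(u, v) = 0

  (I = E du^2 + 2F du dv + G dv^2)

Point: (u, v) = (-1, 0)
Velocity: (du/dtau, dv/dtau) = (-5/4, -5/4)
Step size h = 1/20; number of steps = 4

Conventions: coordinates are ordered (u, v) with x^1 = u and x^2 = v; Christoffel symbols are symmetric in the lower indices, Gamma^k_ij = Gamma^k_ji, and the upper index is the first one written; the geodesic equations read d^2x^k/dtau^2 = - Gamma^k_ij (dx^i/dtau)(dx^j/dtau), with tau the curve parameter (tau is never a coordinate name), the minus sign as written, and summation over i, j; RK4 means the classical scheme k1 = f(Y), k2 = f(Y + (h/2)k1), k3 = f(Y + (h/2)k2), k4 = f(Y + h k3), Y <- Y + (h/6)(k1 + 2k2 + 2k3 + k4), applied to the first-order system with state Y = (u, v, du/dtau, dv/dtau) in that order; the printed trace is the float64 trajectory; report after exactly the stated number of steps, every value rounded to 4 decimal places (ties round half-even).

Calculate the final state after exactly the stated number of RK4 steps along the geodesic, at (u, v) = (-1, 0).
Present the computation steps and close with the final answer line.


f(Y) = (du/dtau, dv/dtau, -Gamma^u_ij Y'^i Y'^j, -Gamma^v_ij Y'^i Y'^j) with the Gammas evaluated at the stage position; h = 0.050000; intermediate values shown to 6 dp
step 0: u = -1.0000, v = 0.0000, du/dtau = -1.2500, dv/dtau = -1.2500
step 1:
  k1: at (u, v) = (-1.000000, 0.000000), (du/dtau, dv/dtau) = (-1.250000, -1.250000); Gamma_uuu = 0.000000, Gamma_uuv = 0.000000, Gamma_uvv = -0.466667, Gamma_vuu = 0.000000, Gamma_vuv = 0.428571, Gamma_vvv = 0.000000; k1 = (-1.250000, -1.250000, 0.729167, -1.339286)
  k2: at (u, v) = (-1.031250, -0.031250), (du/dtau, dv/dtau) = (-1.231771, -1.283482); Gamma_uuu = 0.000000, Gamma_uuv = 0.000000, Gamma_uvv = -0.460417, Gamma_vuu = 0.000000, Gamma_vuv = 0.434389, Gamma_vvv = 0.000000; k2 = (-1.231771, -1.283482, 0.758457, -1.373500)
  k3: at (u, v) = (-1.030794, -0.032087), (du/dtau, dv/dtau) = (-1.231039, -1.284338); Gamma_uuu = 0.000000, Gamma_uuv = 0.000000, Gamma_uvv = -0.460508, Gamma_vuu = 0.000000, Gamma_vuv = 0.434303, Gamma_vvv = 0.000000; k3 = (-1.231039, -1.284338, 0.759618, -1.373327)
  k4: at (u, v) = (-1.061552, -0.064217), (du/dtau, dv/dtau) = (-1.212019, -1.318666); Gamma_uuu = 0.000000, Gamma_uuv = 0.000000, Gamma_uvv = -0.454356, Gamma_vuu = 0.000000, Gamma_vuv = 0.440183, Gamma_vvv = 0.000000; k4 = (-1.212019, -1.318666, 0.790071, -1.407045)
  Y <- Y + (h/6)(k1 + 2k2 + 2k3 + k4): u = -1.0616, v = -0.0642, du/dtau = -1.2120, dv/dtau = -1.3187
step 2:
  k1: at (u, v) = (-1.061564, -0.064203), (du/dtau, dv/dtau) = (-1.212038, -1.318667); Gamma_uuu = 0.000000, Gamma_uuv = 0.000000, Gamma_uvv = -0.454354, Gamma_vuu = 0.000000, Gamma_vuv = 0.440185, Gamma_vvv = 0.000000; k1 = (-1.212038, -1.318667, 0.790068, -1.407074)
  k2: at (u, v) = (-1.091865, -0.097169), (du/dtau, dv/dtau) = (-1.192287, -1.353843); Gamma_uuu = 0.000000, Gamma_uuv = 0.000000, Gamma_uvv = -0.448294, Gamma_vuu = 0.000000, Gamma_vuv = 0.446136, Gamma_vvv = 0.000000; k2 = (-1.192287, -1.353843, 0.821674, -1.440278)
  k3: at (u, v) = (-1.091371, -0.098049), (du/dtau, dv/dtau) = (-1.191497, -1.354673); Gamma_uuu = 0.000000, Gamma_uuv = 0.000000, Gamma_uvv = -0.448393, Gamma_vuu = 0.000000, Gamma_vuv = 0.446038, Gamma_vvv = 0.000000; k3 = (-1.191497, -1.354673, 0.822863, -1.439889)
  k4: at (u, v) = (-1.121138, -0.131936), (du/dtau, dv/dtau) = (-1.170895, -1.390661); Gamma_uuu = 0.000000, Gamma_uuv = 0.000000, Gamma_uvv = -0.442439, Gamma_vuu = 0.000000, Gamma_vuv = 0.452040, Gamma_vvv = 0.000000; k4 = (-1.170895, -1.390661, 0.855650, -1.472129)
  Y <- Y + (h/6)(k1 + 2k2 + 2k3 + k4): u = -1.1212, v = -0.1319, du/dtau = -1.1709, dv/dtau = -1.3907
step 3:
  k1: at (u, v) = (-1.121151, -0.131922), (du/dtau, dv/dtau) = (-1.170915, -1.390663); Gamma_uuu = 0.000000, Gamma_uuv = 0.000000, Gamma_uvv = -0.442436, Gamma_vuu = 0.000000, Gamma_vuv = 0.452042, Gamma_vvv = 0.000000; k1 = (-1.170915, -1.390663, 0.855647, -1.472165)
  k2: at (u, v) = (-1.150424, -0.166689), (du/dtau, dv/dtau) = (-1.149524, -1.427467); Gamma_uuu = 0.000000, Gamma_uuv = 0.000000, Gamma_uvv = -0.436582, Gamma_vuu = 0.000000, Gamma_vuv = 0.458104, Gamma_vvv = 0.000000; k2 = (-1.149524, -1.427467, 0.889606, -1.503413)
  k3: at (u, v) = (-1.149889, -0.167609), (du/dtau, dv/dtau) = (-1.148675, -1.428248); Gamma_uuu = 0.000000, Gamma_uuv = 0.000000, Gamma_uvv = -0.436689, Gamma_vuu = 0.000000, Gamma_vuv = 0.457992, Gamma_vvv = 0.000000; k3 = (-1.148675, -1.428248, 0.890798, -1.502757)
  k4: at (u, v) = (-1.178585, -0.203335), (du/dtau, dv/dtau) = (-1.126375, -1.465801); Gamma_uuu = 0.000000, Gamma_uuv = 0.000000, Gamma_uvv = -0.430950, Gamma_vuu = 0.000000, Gamma_vuv = 0.464091, Gamma_vvv = 0.000000; k4 = (-1.126375, -1.465801, 0.925926, -1.532468)
  Y <- Y + (h/6)(k1 + 2k2 + 2k3 + k4): u = -1.1786, v = -0.2033, du/dtau = -1.1264, dv/dtau = -1.4658
step 4:
  k1: at (u, v) = (-1.178599, -0.203321), (du/dtau, dv/dtau) = (-1.126395, -1.465804); Gamma_uuu = 0.000000, Gamma_uuv = 0.000000, Gamma_uvv = -0.430947, Gamma_vuu = 0.000000, Gamma_vuv = 0.464094, Gamma_vvv = 0.000000; k1 = (-1.126395, -1.465804, 0.925925, -1.532509)
  k2: at (u, v) = (-1.206758, -0.239966), (du/dtau, dv/dtau) = (-1.103247, -1.504117); Gamma_uuu = 0.000000, Gamma_uuv = 0.000000, Gamma_uvv = -0.425315, Gamma_vuu = 0.000000, Gamma_vuv = 0.470240, Gamma_vvv = 0.000000; k2 = (-1.103247, -1.504117, 0.962219, -1.560644)
  k3: at (u, v) = (-1.206180, -0.240924), (du/dtau, dv/dtau) = (-1.102340, -1.504820); Gamma_uuu = 0.000000, Gamma_uuv = 0.000000, Gamma_uvv = -0.425431, Gamma_vuu = 0.000000, Gamma_vuv = 0.470112, Gamma_vvv = 0.000000; k3 = (-1.102340, -1.504820, 0.963381, -1.559665)
  k4: at (u, v) = (-1.233716, -0.278562), (du/dtau, dv/dtau) = (-1.078226, -1.543787); Gamma_uuu = 0.000000, Gamma_uuv = 0.000000, Gamma_uvv = -0.419924, Gamma_vuu = 0.000000, Gamma_vuv = 0.476277, Gamma_vvv = 0.000000; k4 = (-1.078226, -1.543787, 1.000795, -1.585576)
  Y <- Y + (h/6)(k1 + 2k2 + 2k3 + k4): u = -1.2337, v = -0.2786, du/dtau = -1.0782, dv/dtau = -1.5438

Answer: u = -1.2337, v = -0.2786, du/dtau = -1.0782, dv/dtau = -1.5438


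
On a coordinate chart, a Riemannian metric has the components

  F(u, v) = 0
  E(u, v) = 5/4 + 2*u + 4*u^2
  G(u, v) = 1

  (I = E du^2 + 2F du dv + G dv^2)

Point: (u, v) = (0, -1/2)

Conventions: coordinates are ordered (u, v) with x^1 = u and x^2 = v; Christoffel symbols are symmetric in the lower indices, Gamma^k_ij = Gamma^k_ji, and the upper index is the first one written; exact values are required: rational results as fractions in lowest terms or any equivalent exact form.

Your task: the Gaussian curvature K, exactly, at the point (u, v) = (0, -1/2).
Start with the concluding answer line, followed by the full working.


Answer: K = 0

E = 5/4, F = 0, G = 1, EG - F^2 = 5/4 at the point
E_u = 2, E_v = 0, F_u = 0, F_v = 0, G_u = 0, G_v = 0
E_vv = 0, F_uv = 0, G_uu = 0
Brioschi: K = (det M1 - det M2) / (EG - F^2)^2 with the standard first/second-derivative matrices M1, M2.
M1 = [[-E_vv/2 + F_uv - G_uu/2, E_u/2, F_u - E_v/2], [F_v - G_u/2, E, F], [G_v/2, F, G]] = [[0, 1, 0], [0, 5/4, 0], [0, 0, 1]]; det M1 = 0
M2 = [[0, E_v/2, G_u/2], [E_v/2, E, F], [G_u/2, F, G]] = [[0, 0, 0], [0, 5/4, 0], [0, 0, 1]]; det M2 = 0
det M1 - det M2 = 0; K = 0 / (5/4)^2 = 0


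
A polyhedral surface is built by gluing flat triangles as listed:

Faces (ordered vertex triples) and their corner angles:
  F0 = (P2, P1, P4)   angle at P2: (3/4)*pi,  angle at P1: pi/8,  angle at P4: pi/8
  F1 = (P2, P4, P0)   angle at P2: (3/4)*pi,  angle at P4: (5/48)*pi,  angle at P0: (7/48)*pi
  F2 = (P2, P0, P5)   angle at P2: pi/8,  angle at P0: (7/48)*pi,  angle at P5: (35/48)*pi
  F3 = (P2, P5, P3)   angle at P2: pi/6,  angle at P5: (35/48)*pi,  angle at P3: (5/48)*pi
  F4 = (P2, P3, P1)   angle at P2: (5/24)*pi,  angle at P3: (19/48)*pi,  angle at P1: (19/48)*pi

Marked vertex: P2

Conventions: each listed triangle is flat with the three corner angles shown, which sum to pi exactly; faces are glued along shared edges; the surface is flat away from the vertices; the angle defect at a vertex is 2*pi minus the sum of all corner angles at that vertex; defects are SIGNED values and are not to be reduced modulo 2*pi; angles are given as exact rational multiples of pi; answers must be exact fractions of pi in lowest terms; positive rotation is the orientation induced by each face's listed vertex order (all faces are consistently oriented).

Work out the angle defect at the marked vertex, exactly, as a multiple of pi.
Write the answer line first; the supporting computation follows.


Answer: defect(P2) = 0

Sum of corner angles at P2: 2*pi
defect = 2*pi - 2*pi


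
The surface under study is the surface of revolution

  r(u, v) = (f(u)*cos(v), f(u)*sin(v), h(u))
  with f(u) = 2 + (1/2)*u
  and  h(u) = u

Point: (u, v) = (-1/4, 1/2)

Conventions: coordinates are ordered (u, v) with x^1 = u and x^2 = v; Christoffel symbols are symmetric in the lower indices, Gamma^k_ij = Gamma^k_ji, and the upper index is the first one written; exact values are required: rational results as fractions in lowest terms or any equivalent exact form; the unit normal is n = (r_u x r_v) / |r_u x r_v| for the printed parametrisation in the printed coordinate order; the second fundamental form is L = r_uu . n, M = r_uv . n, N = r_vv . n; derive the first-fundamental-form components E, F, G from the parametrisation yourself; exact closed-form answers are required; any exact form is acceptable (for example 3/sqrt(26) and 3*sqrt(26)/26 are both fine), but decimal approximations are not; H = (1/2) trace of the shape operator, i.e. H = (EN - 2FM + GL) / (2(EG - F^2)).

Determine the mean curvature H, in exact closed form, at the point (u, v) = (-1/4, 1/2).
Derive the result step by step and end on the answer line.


f = 15/8, f' = 1/2, f'' = 0, h' = 1, h'' = 0
E = 5/4, F = 0, G = 225/64; answer radicand W^2 = 5/4
unnormalised second-form numerators: l = 0, m = 0, n = 15/8; L = l/sqrt(5/4), and similarly M = m/sqrt(W^2), N = n/sqrt(W^2)
H = (E*n - 2*F*m + G*l) / (2*(EG - F^2)*sqrt(W^2)); E*n - 2*F*m + G*l = 75/32, EG - F^2 = 1125/256, so H = (4/15)/sqrt(5/4)

Answer: H = 8*sqrt(5)/75


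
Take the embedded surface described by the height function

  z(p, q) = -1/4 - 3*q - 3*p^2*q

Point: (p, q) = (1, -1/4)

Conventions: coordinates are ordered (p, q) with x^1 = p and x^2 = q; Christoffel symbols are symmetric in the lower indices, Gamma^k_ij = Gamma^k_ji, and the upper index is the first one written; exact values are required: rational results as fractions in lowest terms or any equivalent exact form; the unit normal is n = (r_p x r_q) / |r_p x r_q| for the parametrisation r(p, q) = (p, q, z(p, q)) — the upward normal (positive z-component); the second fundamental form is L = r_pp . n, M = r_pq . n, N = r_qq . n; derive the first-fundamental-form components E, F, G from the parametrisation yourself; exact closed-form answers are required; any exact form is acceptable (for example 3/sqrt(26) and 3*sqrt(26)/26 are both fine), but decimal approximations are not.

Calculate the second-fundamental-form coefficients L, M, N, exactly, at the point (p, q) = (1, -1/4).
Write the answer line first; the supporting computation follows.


Answer: L = 3*sqrt(157)/157, M = -12*sqrt(157)/157, N = 0

z_p = 3/2, z_q = -6, z_pp = 3/2, z_pq = -6, z_qq = 0
E = 13/4, F = -9, G = 37; answer radicand W^2 = 157/4
unnormalised second-form numerators: l = 3/2, m = -6, n = 0; L = l/sqrt(157/4), and similarly M = m/sqrt(W^2), N = n/sqrt(W^2)


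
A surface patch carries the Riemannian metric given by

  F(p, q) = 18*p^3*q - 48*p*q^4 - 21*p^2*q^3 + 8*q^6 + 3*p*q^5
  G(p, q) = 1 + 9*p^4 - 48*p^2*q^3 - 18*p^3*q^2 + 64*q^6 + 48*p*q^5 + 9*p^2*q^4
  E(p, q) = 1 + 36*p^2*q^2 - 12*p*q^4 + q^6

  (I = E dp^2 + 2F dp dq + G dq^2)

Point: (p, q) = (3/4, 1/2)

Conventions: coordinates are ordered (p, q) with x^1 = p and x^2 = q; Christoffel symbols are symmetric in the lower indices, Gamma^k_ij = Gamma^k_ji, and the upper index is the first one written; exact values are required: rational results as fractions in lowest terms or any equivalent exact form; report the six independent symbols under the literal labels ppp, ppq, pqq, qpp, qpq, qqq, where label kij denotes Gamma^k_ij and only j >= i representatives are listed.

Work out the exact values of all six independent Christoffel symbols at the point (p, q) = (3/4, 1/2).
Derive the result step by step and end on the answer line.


E = 353/64, F = 17/64, G = 65/64 at the point
E_p = 51/4, E_q = 255/16, F_p = 267/32, F_q = -273/16, G_p = 15/16, G_q = -33/16
EG - F^2 = 177/32;  g^inv = (32/177) * [[65/64, -17/64], [-17/64, 353/64]]
first-kind symbols [ij,l] = (1/2)(d_i g_jl + d_j g_il - d_l g_ij): [pp,p] = E_p/2 = 51/8, [pp,q] = F_p - E_q/2 = 3/8, [pq,p] = E_q/2 = 255/32, [pq,q] = G_p/2 = 15/32, [qq,p] = F_q - G_p/2 = -561/32, [qq,q] = G_q/2 = -33/32
Gamma^p_ij = (G*[ij,p] - F*[ij,q])/(EG - F^2), Gamma^q_ij = (E*[ij,q] - F*[ij,p])/(EG - F^2)

Answer: Gamma_ppp = 68/59, Gamma_ppq = 85/59, Gamma_pqq = -187/59, Gamma_qpp = 4/59, Gamma_qpq = 5/59, Gamma_qqq = -11/59


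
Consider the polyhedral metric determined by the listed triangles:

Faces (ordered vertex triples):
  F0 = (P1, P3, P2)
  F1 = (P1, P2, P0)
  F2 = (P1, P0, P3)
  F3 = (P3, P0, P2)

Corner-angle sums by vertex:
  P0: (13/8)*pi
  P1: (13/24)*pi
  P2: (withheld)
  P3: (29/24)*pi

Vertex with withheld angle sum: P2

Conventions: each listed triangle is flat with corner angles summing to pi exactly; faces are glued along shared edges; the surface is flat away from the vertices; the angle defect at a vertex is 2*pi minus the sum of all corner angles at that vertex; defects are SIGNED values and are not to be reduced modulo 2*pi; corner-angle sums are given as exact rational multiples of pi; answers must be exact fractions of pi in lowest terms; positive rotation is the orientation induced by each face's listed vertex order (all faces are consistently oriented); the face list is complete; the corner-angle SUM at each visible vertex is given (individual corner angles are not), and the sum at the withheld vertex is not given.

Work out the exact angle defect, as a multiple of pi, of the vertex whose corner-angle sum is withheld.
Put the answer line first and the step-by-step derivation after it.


Answer: defect(P2) = (11/8)*pi

V = 4, E = 6, F = 4; chi = V - E + F = 2
Gauss-Bonnet: total defect = 2*pi*chi = 4*pi; visible defects sum to (21/8)*pi
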